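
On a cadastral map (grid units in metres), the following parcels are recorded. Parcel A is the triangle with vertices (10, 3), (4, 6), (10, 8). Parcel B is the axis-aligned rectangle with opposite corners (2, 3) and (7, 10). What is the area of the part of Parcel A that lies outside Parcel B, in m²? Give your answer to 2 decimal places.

11.25

|Parcel A| = 15, |Parcel A∩Parcel B| = 3.75.
|Parcel A ∖ Parcel B| = |Parcel A| − |Parcel A∩Parcel B| = 15 − 3.75 = 11.25.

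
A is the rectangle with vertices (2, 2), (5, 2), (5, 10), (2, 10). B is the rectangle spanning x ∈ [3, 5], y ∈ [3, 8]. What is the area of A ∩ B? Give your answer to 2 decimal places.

10.00

|A∩B|: x∈[3,5], y∈[3,8] → 2·5 = 10.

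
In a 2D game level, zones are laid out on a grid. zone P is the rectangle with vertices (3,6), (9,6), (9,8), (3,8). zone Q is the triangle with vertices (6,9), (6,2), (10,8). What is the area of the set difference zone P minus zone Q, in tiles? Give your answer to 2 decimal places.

|zone P| = 12, |zone P∩zone Q| = 5.9167.
|zone P ∖ zone Q| = |zone P| − |zone P∩zone Q| = 12 − 5.9167 = 6.08.

6.08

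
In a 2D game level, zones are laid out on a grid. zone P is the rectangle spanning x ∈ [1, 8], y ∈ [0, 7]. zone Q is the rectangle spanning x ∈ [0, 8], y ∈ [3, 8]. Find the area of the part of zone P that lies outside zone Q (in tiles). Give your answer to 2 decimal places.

21.00

|zone P∩zone Q|: x∈[1,8], y∈[3,7] → 7·4 = 28.
|zone P| = 49.
|zone P ∖ zone Q| = |zone P| − |zone P∩zone Q| = 49 − 28 = 21.00.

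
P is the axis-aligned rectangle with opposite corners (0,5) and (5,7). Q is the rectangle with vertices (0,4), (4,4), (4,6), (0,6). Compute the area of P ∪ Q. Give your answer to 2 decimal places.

14.00

By inclusion–exclusion:
Individual areas: |P| = 10, |Q| = 8.
|P∩Q|: x∈[0,4], y∈[5,6] → 4·1 = 4.
|P ∪ Q| = 18 − 4 = 14.00.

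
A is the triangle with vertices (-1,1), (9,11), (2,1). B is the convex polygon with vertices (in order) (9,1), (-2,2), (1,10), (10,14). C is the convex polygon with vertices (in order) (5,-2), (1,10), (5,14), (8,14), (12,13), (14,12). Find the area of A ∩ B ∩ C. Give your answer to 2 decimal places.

7.56

The intersection is the polygon with vertices (3.355,2.936), (2.75,4.75), (9,11).
By the shoelace formula its area is 7.56.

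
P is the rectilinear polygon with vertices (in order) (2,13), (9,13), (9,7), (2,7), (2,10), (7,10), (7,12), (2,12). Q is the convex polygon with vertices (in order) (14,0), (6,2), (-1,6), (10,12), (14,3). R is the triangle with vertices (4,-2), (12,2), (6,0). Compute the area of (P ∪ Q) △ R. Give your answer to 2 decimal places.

110.45

|P ∪ Q| = 107.303.
|(P ∪ Q) ∩ R| = 0.4286.
|(P ∪ Q) △ R| = 107.303 + 4 − 0.8571 = 110.45.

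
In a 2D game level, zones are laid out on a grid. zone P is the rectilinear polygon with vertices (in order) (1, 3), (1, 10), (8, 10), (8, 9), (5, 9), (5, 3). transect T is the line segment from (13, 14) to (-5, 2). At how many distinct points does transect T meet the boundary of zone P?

The segment meets the boundary at (1,6), (5,8.667), (5.5,9), (7,10).

4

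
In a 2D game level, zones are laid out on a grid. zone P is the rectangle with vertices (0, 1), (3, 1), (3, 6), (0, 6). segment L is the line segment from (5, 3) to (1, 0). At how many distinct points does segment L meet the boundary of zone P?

2

The segment meets the boundary at (2.333,1), (3,1.5).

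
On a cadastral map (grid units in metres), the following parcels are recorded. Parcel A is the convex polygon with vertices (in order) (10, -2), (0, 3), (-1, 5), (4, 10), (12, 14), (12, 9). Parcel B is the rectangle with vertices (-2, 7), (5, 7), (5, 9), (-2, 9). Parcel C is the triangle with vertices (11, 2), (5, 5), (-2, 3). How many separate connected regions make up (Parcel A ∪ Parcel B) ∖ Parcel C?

(Parcel A ∪ Parcel B) ∖ Parcel C splits into 2 disjoint pieces (area 88.5625, area 21.1335).

2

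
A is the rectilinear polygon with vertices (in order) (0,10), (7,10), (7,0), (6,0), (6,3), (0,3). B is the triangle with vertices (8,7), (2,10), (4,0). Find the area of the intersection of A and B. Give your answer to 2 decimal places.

22.40

The intersection is the polygon with vertices (7,5.25), (5.714,3), (3.4,3), (2,10), (7,7.5).
By the shoelace formula its area is 22.40.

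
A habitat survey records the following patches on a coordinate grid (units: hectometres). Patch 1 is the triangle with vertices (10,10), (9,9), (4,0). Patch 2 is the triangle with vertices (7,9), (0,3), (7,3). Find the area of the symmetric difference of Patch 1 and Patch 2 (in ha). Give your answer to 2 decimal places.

|Patch 1| = 2, |Patch 2| = 21, |Patch 1∩Patch 2| = 0.4.
|Patch 1 △ Patch 2| = |Patch 1| + |Patch 2| − 2·|Patch 1∩Patch 2| = 2 + 21 − 0.8 = 22.20.

22.20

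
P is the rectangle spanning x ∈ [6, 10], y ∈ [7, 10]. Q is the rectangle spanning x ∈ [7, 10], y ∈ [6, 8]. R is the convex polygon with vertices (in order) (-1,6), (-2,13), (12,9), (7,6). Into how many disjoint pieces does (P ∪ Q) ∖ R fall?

(P ∪ Q) ∖ R splits into 2 disjoint pieces (area 2.7, area 0.3214).

2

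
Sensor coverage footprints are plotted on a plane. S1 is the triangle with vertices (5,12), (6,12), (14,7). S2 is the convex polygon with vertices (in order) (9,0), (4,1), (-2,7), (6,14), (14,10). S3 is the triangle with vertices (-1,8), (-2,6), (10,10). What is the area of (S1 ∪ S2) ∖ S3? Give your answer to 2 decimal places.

|S1 ∪ S2| = 128.5466.
|(S1 ∪ S2) ∩ S3| = 9.7735.
|(S1 ∪ S2) ∖ S3| = 128.5466 − 9.7735 = 118.77.

118.77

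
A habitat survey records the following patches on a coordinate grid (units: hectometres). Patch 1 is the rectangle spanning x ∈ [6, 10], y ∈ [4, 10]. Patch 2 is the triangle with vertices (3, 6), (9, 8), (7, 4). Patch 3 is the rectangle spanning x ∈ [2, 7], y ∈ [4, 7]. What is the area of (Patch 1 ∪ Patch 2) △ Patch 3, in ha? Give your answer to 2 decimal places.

29.25

|Patch 1 ∪ Patch 2| = 27.75.
|(Patch 1 ∪ Patch 2) ∩ Patch 3| = 6.75.
|(Patch 1 ∪ Patch 2) △ Patch 3| = 27.75 + 15 − 13.5 = 29.25.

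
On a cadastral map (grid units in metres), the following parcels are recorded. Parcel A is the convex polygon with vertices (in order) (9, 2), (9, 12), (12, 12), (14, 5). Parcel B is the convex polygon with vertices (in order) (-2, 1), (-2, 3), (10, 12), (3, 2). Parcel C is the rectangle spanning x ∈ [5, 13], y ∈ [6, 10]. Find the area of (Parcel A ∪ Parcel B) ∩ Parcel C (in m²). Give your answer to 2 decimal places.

22.44

|Parcel A ∪ Parcel B| = 68.6607.
|(Parcel A ∪ Parcel B) ∩ Parcel C| = 22.44.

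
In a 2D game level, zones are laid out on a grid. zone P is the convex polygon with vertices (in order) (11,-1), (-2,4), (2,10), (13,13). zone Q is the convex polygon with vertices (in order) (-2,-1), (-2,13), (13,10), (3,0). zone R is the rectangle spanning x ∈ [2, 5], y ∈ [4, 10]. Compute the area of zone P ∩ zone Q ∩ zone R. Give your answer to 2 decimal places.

The intersection is the polygon with vertices (5,10), (5,4), (2,4), (2,10).
By the shoelace formula its area is 18.00.

18.00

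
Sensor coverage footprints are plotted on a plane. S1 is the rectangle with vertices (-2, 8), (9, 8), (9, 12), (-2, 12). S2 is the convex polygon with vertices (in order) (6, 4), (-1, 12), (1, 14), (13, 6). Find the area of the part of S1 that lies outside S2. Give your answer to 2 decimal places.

19.33

|S1| = 44, |S1∩S2| = 24.6667.
|S1 ∖ S2| = |S1| − |S1∩S2| = 44 − 24.6667 = 19.33.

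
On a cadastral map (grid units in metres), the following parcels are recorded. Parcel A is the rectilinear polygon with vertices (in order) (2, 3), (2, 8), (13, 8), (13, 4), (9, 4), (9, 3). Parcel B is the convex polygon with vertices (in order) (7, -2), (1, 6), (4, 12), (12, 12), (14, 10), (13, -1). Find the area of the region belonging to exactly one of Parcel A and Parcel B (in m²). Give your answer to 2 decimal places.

88.58

|Parcel A| = 51, |Parcel B| = 137.5, |Parcel A∩Parcel B| = 49.9583.
|Parcel A △ Parcel B| = |Parcel A| + |Parcel B| − 2·|Parcel A∩Parcel B| = 51 + 137.5 − 99.9167 = 88.58.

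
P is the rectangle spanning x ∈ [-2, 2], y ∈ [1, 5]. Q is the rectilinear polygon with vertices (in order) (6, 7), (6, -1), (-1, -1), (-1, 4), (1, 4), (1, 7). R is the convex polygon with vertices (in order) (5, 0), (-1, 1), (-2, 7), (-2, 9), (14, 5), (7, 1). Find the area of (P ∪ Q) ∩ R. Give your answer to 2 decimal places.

The region (P ∪ Q) ∩ R is the polygon with vertices (1,5), (1,7), (6,7), (6,0.5), (5,0), (-1,1), (-1.667,5).
By the shoelace formula its area is 43.08.

43.08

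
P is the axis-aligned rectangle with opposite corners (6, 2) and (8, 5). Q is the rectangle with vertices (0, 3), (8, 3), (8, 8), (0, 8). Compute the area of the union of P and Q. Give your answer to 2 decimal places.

42.00

By inclusion–exclusion:
Individual areas: |P| = 6, |Q| = 40.
|P∩Q|: x∈[6,8], y∈[3,5] → 2·2 = 4.
|P ∪ Q| = 46 − 4 = 42.00.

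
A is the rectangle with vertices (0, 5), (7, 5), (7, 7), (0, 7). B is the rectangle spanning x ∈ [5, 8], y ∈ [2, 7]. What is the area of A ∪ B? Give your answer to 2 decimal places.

By inclusion–exclusion:
Individual areas: |A| = 14, |B| = 15.
|A∩B|: x∈[5,7], y∈[5,7] → 2·2 = 4.
|A ∪ B| = 29 − 4 = 25.00.

25.00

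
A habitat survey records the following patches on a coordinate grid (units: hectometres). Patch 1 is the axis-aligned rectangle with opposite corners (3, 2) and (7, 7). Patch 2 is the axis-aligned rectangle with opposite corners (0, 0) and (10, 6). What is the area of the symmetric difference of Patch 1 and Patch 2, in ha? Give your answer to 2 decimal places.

|Patch 1∩Patch 2|: x∈[3,7], y∈[2,6] → 4·4 = 16.
|Patch 1 △ Patch 2| = |Patch 1| + |Patch 2| − 2·|Patch 1∩Patch 2| = 20 + 60 − 32 = 48.00.

48.00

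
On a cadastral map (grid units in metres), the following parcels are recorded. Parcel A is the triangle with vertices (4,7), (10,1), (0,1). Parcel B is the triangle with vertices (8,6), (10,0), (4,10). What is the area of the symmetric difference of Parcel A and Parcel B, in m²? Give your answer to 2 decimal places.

37.27

|Parcel A| = 30, |Parcel B| = 8, |Parcel A∩Parcel B| = 0.3667.
|Parcel A △ Parcel B| = |Parcel A| + |Parcel B| − 2·|Parcel A∩Parcel B| = 30 + 8 − 0.7333 = 37.27.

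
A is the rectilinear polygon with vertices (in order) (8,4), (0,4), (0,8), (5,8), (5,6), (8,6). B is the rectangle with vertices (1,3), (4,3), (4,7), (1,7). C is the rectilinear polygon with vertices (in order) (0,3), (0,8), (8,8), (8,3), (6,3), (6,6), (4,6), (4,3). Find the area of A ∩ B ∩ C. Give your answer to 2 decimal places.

9.00

The intersection is the polygon with vertices (1,7), (4,7), (4,6), (4,4), (1,4).
By the shoelace formula its area is 9.00.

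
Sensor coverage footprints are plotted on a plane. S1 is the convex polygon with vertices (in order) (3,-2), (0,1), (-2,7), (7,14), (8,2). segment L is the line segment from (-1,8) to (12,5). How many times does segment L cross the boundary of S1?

2

The segment meets the boundary at (7.667,6), (-0.78,7.949).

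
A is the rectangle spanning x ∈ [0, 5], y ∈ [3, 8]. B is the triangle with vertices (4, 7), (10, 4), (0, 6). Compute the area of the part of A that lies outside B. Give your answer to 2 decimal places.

19.75

|A| = 25, |A∩B| = 5.25.
|A ∖ B| = |A| − |A∩B| = 25 − 5.25 = 19.75.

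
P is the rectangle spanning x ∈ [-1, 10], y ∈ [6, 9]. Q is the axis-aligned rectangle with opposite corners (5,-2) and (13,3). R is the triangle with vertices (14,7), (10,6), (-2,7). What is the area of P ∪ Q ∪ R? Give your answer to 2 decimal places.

By inclusion–exclusion:
Individual areas: |P| = 33, |Q| = 40, |R| = 8.
|P∩Q| = 0 (no overlap).
|P∩R| = 5.9583.
|Q∩R| = 0.
|P∩Q∩R| = 0.
|P ∪ Q ∪ R| = 81 − 5.9583 + 0 = 75.04.

75.04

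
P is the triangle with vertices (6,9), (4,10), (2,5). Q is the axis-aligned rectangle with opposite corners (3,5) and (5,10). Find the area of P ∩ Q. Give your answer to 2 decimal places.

4.50

The intersection is the polygon with vertices (5,9.5), (5,8), (3,6), (3,7.5), (4,10).
By the shoelace formula its area is 4.50.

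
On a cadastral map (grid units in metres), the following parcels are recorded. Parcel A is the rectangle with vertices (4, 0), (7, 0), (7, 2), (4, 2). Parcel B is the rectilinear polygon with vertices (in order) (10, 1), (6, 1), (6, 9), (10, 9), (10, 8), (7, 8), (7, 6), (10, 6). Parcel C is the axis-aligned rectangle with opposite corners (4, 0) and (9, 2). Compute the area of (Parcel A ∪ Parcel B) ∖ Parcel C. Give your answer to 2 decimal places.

|Parcel A ∪ Parcel B| = 31.
|(Parcel A ∪ Parcel B) ∩ Parcel C| = 8.
|(Parcel A ∪ Parcel B) ∖ Parcel C| = 31 − 8 = 23.00.

23.00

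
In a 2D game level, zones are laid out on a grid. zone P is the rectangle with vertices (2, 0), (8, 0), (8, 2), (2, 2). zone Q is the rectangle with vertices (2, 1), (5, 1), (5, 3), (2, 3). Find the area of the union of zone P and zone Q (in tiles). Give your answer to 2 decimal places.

By inclusion–exclusion:
Individual areas: |zone P| = 12, |zone Q| = 6.
|zone P∩zone Q|: x∈[2,5], y∈[1,2] → 3·1 = 3.
|zone P ∪ zone Q| = 18 − 3 = 15.00.

15.00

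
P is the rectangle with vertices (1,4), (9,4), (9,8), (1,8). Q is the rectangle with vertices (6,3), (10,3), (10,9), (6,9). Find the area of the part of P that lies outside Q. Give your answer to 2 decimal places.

|P∩Q|: x∈[6,9], y∈[4,8] → 3·4 = 12.
|P| = 32.
|P ∖ Q| = |P| − |P∩Q| = 32 − 12 = 20.00.

20.00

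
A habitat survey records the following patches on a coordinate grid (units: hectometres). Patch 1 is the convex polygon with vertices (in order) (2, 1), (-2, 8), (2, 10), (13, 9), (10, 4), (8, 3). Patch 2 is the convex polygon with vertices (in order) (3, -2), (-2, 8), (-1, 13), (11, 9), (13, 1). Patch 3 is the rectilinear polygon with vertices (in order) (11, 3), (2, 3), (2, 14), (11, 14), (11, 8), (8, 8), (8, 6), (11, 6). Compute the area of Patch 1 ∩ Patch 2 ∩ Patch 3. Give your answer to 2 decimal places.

50.42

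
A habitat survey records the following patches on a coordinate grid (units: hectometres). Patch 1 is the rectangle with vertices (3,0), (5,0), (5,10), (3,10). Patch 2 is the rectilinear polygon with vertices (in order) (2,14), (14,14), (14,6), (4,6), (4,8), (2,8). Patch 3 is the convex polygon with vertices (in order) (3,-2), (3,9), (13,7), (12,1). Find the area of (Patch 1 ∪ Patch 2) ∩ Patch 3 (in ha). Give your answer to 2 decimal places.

The region (Patch 1 ∪ Patch 2) ∩ Patch 3 is the polygon with vertices (3,0), (3,8), (3,9), (13,7), (12.833,6), (5,6), (5,0).
By the shoelace formula its area is 31.92.

31.92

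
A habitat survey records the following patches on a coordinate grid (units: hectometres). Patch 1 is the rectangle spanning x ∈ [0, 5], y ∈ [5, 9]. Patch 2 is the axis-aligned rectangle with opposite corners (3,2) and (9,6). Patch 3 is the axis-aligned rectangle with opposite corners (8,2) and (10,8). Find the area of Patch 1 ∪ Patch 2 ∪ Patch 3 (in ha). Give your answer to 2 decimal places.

50.00

By inclusion–exclusion:
Individual areas: |Patch 1| = 20, |Patch 2| = 24, |Patch 3| = 12.
|Patch 1∩Patch 2|: x∈[3,5], y∈[5,6] → 2·1 = 2.
|Patch 1∩Patch 3| = 0 (no overlap).
|Patch 2∩Patch 3|: x∈[8,9], y∈[2,6] → 1·4 = 4.
|Patch 1∩Patch 2∩Patch 3| = 0.
|Patch 1 ∪ Patch 2 ∪ Patch 3| = 56 − 6 + 0 = 50.00.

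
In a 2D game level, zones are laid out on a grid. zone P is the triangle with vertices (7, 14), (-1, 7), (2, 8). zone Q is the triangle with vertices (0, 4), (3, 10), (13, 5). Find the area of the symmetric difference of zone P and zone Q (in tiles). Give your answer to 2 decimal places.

42.82

|zone P| = 6.5, |zone Q| = 37.5, |zone P∩zone Q| = 0.5882.
|zone P △ zone Q| = |zone P| + |zone Q| − 2·|zone P∩zone Q| = 6.5 + 37.5 − 1.1765 = 42.82.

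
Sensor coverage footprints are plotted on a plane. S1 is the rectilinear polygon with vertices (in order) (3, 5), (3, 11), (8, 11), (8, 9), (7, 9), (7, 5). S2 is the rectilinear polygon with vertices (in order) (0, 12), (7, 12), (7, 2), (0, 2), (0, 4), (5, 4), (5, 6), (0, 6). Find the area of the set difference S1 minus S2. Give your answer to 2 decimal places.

|S1| = 26, |S1∩S2| = 22.
|S1 ∖ S2| = |S1| − |S1∩S2| = 26 − 22 = 4.00.

4.00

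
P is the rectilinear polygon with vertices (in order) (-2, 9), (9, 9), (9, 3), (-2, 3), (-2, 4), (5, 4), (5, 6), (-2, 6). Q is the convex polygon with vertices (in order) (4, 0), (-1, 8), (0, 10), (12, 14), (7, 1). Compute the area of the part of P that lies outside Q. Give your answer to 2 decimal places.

10.28

|P| = 52, |P∩Q| = 41.7183.
|P ∖ Q| = |P| − |P∩Q| = 52 − 41.7183 = 10.28.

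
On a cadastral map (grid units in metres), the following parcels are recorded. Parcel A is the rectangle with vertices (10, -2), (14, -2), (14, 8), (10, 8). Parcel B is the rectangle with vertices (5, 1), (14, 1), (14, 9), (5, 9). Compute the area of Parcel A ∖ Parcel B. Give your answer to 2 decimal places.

12.00

|Parcel A∩Parcel B|: x∈[10,14], y∈[1,8] → 4·7 = 28.
|Parcel A| = 40.
|Parcel A ∖ Parcel B| = |Parcel A| − |Parcel A∩Parcel B| = 40 − 28 = 12.00.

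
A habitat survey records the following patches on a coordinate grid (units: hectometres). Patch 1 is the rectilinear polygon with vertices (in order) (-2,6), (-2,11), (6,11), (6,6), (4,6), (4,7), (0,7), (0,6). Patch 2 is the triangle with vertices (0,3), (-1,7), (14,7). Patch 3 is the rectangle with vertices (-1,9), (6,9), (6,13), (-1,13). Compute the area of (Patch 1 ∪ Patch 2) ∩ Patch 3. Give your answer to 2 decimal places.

The region (Patch 1 ∪ Patch 2) ∩ Patch 3 is the polygon with vertices (6,11), (6,9), (-1,9), (-1,11).
By the shoelace formula its area is 14.00.

14.00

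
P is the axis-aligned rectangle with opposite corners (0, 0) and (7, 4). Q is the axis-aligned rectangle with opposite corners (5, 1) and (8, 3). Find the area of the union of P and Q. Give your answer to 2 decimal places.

30.00

By inclusion–exclusion:
Individual areas: |P| = 28, |Q| = 6.
|P∩Q|: x∈[5,7], y∈[1,3] → 2·2 = 4.
|P ∪ Q| = 34 − 4 = 30.00.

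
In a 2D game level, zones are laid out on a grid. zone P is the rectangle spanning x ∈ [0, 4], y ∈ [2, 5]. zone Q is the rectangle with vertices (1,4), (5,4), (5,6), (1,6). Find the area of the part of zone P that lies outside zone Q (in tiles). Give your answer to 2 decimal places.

|zone P∩zone Q|: x∈[1,4], y∈[4,5] → 3·1 = 3.
|zone P| = 12.
|zone P ∖ zone Q| = |zone P| − |zone P∩zone Q| = 12 − 3 = 9.00.

9.00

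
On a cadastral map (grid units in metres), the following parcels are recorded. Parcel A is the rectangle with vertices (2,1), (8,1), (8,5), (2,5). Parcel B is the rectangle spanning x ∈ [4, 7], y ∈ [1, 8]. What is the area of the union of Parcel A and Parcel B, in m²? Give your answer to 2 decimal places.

33.00

By inclusion–exclusion:
Individual areas: |Parcel A| = 24, |Parcel B| = 21.
|Parcel A∩Parcel B|: x∈[4,7], y∈[1,5] → 3·4 = 12.
|Parcel A ∪ Parcel B| = 45 − 12 = 33.00.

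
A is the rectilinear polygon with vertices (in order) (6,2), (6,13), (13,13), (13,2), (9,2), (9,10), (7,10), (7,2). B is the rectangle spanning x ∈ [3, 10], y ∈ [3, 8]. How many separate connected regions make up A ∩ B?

A ∩ B splits into 2 disjoint pieces (area 5, area 5).

2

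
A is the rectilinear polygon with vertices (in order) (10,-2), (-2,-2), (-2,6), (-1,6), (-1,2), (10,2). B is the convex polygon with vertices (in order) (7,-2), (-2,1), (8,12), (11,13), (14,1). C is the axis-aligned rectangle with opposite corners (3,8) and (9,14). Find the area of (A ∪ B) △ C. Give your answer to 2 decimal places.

|A ∪ B| = 151.3786.
|(A ∪ B) ∩ C| = 11.4394.
|(A ∪ B) △ C| = 151.3786 + 36 − 22.8788 = 164.50.

164.50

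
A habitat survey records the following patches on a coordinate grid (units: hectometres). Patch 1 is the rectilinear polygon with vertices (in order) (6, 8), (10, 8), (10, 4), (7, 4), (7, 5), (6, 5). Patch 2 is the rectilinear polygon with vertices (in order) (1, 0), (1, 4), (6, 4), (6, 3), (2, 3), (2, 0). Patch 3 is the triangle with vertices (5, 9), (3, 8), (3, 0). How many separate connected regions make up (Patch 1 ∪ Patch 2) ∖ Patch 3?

(Patch 1 ∪ Patch 2) ∖ Patch 3 splits into 3 disjoint pieces (area 15, area 5, area 2.2222).

3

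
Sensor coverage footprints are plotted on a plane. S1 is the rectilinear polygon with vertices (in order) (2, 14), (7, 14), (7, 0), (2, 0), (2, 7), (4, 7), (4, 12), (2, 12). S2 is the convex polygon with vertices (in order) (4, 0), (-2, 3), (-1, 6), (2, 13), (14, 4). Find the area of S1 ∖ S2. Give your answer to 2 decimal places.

|S1| = 60, |S1∩S2| = 42.9917.
|S1 ∖ S2| = |S1| − |S1∩S2| = 60 − 42.9917 = 17.01.

17.01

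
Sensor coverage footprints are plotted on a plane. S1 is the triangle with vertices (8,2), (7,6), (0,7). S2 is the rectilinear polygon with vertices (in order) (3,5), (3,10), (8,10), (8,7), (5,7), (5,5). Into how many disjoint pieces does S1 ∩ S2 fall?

S1 ∩ S2 is a single connected region.

1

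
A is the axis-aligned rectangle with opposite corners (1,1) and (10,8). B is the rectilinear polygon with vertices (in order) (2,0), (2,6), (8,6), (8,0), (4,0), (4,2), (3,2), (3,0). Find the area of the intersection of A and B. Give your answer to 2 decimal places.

29.00

The intersection is the polygon with vertices (2,1), (2,6), (8,6), (8,1), (4,1), (4,2), (3,2), (3,1).
By the shoelace formula its area is 29.00.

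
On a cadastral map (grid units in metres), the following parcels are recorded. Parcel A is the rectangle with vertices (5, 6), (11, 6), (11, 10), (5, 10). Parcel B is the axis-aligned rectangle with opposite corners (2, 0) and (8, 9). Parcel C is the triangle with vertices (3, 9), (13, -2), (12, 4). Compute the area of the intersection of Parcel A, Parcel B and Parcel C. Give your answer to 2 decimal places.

2.88

The intersection is the polygon with vertices (5,7.889), (8,6.222), (8,6), (5.727,6), (5,6.8).
By the shoelace formula its area is 2.88.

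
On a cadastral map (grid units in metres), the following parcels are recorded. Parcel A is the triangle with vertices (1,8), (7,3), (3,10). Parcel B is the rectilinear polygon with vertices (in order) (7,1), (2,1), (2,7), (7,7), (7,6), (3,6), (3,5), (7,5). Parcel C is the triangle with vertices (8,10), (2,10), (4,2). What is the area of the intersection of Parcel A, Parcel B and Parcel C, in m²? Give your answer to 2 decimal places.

2.28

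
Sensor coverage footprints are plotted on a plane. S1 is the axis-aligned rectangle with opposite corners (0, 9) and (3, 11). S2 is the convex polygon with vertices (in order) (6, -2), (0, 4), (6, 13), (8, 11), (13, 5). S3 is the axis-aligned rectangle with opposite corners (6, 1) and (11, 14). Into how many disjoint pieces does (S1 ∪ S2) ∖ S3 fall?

(S1 ∪ S2) ∖ S3 splits into 3 disjoint pieces (area 6, area 49.5, area 4.4).

3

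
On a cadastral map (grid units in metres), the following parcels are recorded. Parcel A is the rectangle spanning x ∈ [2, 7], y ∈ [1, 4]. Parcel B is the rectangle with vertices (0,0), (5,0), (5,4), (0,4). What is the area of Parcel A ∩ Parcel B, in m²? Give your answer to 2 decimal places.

9.00

|Parcel A∩Parcel B|: x∈[2,5], y∈[1,4] → 3·3 = 9.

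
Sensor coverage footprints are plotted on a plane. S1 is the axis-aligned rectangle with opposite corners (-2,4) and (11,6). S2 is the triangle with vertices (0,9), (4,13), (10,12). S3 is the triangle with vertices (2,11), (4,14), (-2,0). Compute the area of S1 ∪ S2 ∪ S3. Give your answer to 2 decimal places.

42.93

By inclusion–exclusion:
Individual areas: |S1| = 26, |S2| = 14, |S3| = 5.
|S1∩S2| = 0.
|S1∩S3| = 0.6494.
|S2∩S3| = 1.4242.
|S1∩S2∩S3| = 0.
|S1 ∪ S2 ∪ S3| = 45 − 2.0735 + 0 = 42.93.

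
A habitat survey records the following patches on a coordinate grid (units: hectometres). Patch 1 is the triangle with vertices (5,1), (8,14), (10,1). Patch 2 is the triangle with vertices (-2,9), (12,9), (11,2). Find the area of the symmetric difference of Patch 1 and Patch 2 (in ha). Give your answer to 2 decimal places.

50.89

|Patch 1| = 32.5, |Patch 2| = 49, |Patch 1∩Patch 2| = 15.3048.
|Patch 1 △ Patch 2| = |Patch 1| + |Patch 2| − 2·|Patch 1∩Patch 2| = 32.5 + 49 − 30.6096 = 50.89.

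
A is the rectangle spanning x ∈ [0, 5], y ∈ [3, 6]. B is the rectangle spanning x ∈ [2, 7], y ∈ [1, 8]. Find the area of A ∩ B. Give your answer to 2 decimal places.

|A∩B|: x∈[2,5], y∈[3,6] → 3·3 = 9.

9.00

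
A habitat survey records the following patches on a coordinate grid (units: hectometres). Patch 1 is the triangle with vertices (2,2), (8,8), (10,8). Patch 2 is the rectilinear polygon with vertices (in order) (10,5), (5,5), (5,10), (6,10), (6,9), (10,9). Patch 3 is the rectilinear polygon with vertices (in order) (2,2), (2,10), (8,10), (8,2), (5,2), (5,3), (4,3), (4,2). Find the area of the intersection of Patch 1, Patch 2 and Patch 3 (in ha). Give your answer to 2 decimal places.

The intersection is the polygon with vertices (6,5), (5,5), (8,8), (8,6.5).
By the shoelace formula its area is 3.00.

3.00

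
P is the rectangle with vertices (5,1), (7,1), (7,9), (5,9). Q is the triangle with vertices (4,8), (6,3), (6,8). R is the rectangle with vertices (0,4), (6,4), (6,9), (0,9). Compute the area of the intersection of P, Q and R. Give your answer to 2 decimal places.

The intersection is the polygon with vertices (6,8), (6,4), (5.6,4), (5,5.5), (5,8).
By the shoelace formula its area is 3.55.

3.55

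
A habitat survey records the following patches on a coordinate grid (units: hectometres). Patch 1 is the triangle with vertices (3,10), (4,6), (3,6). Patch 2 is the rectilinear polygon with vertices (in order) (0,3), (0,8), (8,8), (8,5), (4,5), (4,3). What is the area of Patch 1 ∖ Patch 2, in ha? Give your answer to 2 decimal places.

0.50

|Patch 1| = 2, |Patch 1∩Patch 2| = 1.5.
|Patch 1 ∖ Patch 2| = |Patch 1| − |Patch 1∩Patch 2| = 2 − 1.5 = 0.50.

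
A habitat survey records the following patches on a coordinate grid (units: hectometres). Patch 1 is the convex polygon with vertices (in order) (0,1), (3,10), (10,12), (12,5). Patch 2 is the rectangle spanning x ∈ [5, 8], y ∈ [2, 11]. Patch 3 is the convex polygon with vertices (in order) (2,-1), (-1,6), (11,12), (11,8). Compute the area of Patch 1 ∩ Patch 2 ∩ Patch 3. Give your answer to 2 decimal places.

18.42

The intersection is the polygon with vertices (8,5), (6,3), (5,2.667), (5,9), (8,10.5).
By the shoelace formula its area is 18.42.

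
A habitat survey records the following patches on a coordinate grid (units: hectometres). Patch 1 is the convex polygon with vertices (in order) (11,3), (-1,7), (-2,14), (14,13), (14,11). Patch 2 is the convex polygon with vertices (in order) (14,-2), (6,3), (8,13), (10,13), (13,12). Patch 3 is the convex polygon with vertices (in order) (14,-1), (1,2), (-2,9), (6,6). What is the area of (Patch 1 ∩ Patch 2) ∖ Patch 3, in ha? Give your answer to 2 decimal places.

|Patch 1 ∩ Patch 2| = 49.6638.
|(Patch 1 ∩ Patch 2) ∩ Patch 3| = 1.1355.
|(Patch 1 ∩ Patch 2) ∖ Patch 3| = 49.6638 − 1.1355 = 48.53.

48.53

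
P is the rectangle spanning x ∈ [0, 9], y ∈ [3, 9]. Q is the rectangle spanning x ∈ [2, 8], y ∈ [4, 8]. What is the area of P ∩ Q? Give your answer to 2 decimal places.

24.00

|P∩Q|: x∈[2,8], y∈[4,8] → 6·4 = 24.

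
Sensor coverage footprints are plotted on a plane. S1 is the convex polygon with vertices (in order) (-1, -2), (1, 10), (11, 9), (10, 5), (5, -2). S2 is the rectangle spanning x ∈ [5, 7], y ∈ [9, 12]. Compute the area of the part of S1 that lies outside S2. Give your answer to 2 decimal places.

|S1| = 100.5, |S1∩S2| = 1.
|S1 ∖ S2| = |S1| − |S1∩S2| = 100.5 − 1 = 99.50.

99.50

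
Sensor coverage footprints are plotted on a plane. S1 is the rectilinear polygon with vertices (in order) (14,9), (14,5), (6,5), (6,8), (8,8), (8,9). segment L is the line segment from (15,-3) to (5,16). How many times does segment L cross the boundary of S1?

2

The segment meets the boundary at (8.684,9), (10.789,5).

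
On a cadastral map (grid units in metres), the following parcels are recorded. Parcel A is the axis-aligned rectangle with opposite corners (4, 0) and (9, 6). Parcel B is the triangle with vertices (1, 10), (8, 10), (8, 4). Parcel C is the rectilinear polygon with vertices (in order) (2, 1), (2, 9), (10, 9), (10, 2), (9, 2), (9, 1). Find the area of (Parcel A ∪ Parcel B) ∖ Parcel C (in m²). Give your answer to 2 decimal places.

|Parcel A ∪ Parcel B| = 48.6667.
|(Parcel A ∪ Parcel B) ∩ Parcel C| = 37.25.
|(Parcel A ∪ Parcel B) ∖ Parcel C| = 48.6667 − 37.25 = 11.42.

11.42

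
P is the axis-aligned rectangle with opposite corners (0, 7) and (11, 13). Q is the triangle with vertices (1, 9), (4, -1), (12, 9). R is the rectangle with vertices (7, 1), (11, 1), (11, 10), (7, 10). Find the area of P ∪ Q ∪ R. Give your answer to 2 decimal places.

By inclusion–exclusion:
Individual areas: |P| = 66, |Q| = 55, |R| = 36.
|P∩Q| = 19.175.
|P∩R|: x∈[7,11], y∈[7,10] → 4·3 = 12.
|Q∩R| = 15.
|P∩Q∩R| = 7.775.
|P ∪ Q ∪ R| = 157 − 46.175 + 7.775 = 118.60.

118.60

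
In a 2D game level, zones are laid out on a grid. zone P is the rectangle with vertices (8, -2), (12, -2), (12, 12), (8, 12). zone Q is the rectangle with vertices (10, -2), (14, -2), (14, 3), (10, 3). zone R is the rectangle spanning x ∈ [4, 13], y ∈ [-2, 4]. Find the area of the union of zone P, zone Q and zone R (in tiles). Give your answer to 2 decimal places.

By inclusion–exclusion:
Individual areas: |zone P| = 56, |zone Q| = 20, |zone R| = 54.
|zone P∩zone Q|: x∈[10,12], y∈[-2,3] → 2·5 = 10.
|zone P∩zone R|: x∈[8,12], y∈[-2,4] → 4·6 = 24.
|zone Q∩zone R|: x∈[10,13], y∈[-2,3] → 3·5 = 15.
|zone P∩zone Q∩zone R| = 10.
|zone P ∪ zone Q ∪ zone R| = 130 − 49 + 10 = 91.00.

91.00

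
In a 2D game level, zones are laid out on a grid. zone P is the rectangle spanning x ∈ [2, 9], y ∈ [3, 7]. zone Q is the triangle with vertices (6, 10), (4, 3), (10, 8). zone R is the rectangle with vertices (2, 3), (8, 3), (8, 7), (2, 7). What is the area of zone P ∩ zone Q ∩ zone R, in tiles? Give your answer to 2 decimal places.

7.05

The intersection is the polygon with vertices (4,3), (5.143,7), (8,7), (8,6.333).
By the shoelace formula its area is 7.05.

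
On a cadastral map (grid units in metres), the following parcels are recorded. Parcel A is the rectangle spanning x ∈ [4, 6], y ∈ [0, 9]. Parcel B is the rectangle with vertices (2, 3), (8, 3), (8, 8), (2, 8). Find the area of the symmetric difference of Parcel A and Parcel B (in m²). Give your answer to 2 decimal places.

28.00

|Parcel A∩Parcel B|: x∈[4,6], y∈[3,8] → 2·5 = 10.
|Parcel A △ Parcel B| = |Parcel A| + |Parcel B| − 2·|Parcel A∩Parcel B| = 18 + 30 − 20 = 28.00.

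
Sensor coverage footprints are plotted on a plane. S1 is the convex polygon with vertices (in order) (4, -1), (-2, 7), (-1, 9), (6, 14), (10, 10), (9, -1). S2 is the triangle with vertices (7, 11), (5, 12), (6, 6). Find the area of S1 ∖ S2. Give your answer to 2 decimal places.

113.50

|S1| = 119, |S1∩S2| = 5.5.
|S1 ∖ S2| = |S1| − |S1∩S2| = 119 − 5.5 = 113.50.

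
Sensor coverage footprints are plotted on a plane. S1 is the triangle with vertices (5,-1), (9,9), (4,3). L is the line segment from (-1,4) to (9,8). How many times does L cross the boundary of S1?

2

The segment meets the boundary at (8.524,7.81), (7.75,7.5).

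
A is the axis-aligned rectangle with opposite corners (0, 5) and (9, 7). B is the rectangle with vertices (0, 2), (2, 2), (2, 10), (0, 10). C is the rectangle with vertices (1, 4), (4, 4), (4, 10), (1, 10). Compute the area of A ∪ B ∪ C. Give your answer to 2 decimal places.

By inclusion–exclusion:
Individual areas: |A| = 18, |B| = 16, |C| = 18.
|A∩B|: x∈[0,2], y∈[5,7] → 2·2 = 4.
|A∩C|: x∈[1,4], y∈[5,7] → 3·2 = 6.
|B∩C|: x∈[1,2], y∈[4,10] → 1·6 = 6.
|A∩B∩C| = 2.
|A ∪ B ∪ C| = 52 − 16 + 2 = 38.00.

38.00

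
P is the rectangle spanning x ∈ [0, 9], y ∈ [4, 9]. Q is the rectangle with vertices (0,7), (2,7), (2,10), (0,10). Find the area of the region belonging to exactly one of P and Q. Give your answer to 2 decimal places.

43.00

|P∩Q|: x∈[0,2], y∈[7,9] → 2·2 = 4.
|P △ Q| = |P| + |Q| − 2·|P∩Q| = 45 + 6 − 8 = 43.00.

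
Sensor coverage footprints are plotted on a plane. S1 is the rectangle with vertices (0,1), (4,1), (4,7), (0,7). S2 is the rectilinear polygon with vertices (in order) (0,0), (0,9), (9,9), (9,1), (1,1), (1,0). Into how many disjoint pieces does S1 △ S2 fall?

2

S1 △ S2 splits into 2 disjoint pieces (area 48, area 1).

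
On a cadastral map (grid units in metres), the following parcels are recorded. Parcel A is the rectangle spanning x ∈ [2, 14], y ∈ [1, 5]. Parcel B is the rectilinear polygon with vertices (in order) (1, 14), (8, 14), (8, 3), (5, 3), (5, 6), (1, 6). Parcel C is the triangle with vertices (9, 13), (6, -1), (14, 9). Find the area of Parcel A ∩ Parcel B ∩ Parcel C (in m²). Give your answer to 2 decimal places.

The intersection is the polygon with vertices (8,3), (6.857,3), (7.286,5), (8,5).
By the shoelace formula its area is 1.86.

1.86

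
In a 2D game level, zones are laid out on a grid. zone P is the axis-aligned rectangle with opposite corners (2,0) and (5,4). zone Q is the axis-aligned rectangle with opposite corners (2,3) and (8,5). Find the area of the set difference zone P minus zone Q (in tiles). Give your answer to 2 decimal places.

|zone P∩zone Q|: x∈[2,5], y∈[3,4] → 3·1 = 3.
|zone P| = 12.
|zone P ∖ zone Q| = |zone P| − |zone P∩zone Q| = 12 − 3 = 9.00.

9.00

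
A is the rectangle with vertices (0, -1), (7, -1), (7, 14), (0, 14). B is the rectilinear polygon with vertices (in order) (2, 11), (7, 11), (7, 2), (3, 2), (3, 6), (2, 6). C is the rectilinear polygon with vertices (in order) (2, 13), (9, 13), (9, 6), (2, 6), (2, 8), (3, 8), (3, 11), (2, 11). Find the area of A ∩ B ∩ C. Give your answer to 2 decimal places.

22.00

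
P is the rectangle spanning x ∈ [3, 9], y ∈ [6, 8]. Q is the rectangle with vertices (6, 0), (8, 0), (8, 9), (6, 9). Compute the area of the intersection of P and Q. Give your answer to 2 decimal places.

4.00

|P∩Q|: x∈[6,8], y∈[6,8] → 2·2 = 4.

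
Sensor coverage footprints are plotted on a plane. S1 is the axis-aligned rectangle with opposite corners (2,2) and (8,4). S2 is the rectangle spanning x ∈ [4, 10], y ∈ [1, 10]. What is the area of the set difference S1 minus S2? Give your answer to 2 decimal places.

4.00

|S1∩S2|: x∈[4,8], y∈[2,4] → 4·2 = 8.
|S1| = 12.
|S1 ∖ S2| = |S1| − |S1∩S2| = 12 − 8 = 4.00.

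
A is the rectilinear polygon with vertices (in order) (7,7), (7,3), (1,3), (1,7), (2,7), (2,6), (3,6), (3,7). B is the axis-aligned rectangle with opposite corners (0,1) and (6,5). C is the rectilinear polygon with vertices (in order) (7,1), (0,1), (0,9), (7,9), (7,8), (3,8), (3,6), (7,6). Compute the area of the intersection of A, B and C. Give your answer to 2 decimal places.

10.00

The intersection is the polygon with vertices (1,5), (6,5), (6,3), (1,3).
By the shoelace formula its area is 10.00.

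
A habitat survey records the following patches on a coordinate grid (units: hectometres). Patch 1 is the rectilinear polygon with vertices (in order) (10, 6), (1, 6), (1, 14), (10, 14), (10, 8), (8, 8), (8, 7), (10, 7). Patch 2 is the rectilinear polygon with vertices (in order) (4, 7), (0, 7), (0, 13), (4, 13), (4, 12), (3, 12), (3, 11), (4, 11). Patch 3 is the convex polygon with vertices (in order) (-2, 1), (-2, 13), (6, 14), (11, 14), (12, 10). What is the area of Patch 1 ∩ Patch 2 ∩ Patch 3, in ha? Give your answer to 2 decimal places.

The intersection is the polygon with vertices (4,13), (4,12), (3,12), (3,11), (4,11), (4,7), (1,7), (1,13).
By the shoelace formula its area is 17.00.

17.00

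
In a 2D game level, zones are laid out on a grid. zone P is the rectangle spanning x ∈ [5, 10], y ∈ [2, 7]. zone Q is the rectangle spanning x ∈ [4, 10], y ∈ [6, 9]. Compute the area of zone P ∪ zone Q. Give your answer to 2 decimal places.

By inclusion–exclusion:
Individual areas: |zone P| = 25, |zone Q| = 18.
|zone P∩zone Q|: x∈[5,10], y∈[6,7] → 5·1 = 5.
|zone P ∪ zone Q| = 43 − 5 = 38.00.

38.00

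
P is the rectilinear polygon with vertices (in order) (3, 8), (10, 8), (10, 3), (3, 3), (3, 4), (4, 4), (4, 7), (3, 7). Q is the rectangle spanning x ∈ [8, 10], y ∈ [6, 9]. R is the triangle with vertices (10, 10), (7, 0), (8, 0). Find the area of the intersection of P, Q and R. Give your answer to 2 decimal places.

The intersection is the polygon with vertices (8.8,6), (9.4,8), (9.6,8), (9.2,6).
By the shoelace formula its area is 0.60.

0.60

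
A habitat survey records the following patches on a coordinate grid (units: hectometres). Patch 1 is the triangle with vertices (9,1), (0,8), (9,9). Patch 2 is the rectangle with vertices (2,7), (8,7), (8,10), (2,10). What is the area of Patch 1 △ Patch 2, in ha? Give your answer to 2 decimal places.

|Patch 1| = 36, |Patch 2| = 18, |Patch 1∩Patch 2| = 9.3333.
|Patch 1 △ Patch 2| = |Patch 1| + |Patch 2| − 2·|Patch 1∩Patch 2| = 36 + 18 − 18.6667 = 35.33.

35.33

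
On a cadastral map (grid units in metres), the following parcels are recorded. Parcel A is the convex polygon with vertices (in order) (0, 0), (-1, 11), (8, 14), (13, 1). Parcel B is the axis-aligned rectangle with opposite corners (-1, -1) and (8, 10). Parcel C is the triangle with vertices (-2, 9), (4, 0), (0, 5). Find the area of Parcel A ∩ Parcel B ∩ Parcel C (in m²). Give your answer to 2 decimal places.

The intersection is the polygon with vertices (3.768,0.29), (0,5), (-0.556,6.111), (-0.632,6.947), (3.805,0.293).
By the shoelace formula its area is 2.50.

2.50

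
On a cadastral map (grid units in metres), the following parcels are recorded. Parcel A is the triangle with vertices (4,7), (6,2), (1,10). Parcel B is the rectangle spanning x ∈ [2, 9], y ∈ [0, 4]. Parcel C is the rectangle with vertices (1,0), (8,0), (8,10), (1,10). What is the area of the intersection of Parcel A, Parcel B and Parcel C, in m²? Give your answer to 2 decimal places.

0.45

The intersection is the polygon with vertices (4.75,4), (5.2,4), (6,2).
By the shoelace formula its area is 0.45.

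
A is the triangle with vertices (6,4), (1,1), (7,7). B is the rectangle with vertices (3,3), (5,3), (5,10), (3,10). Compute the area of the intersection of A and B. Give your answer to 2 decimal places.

1.87

The intersection is the polygon with vertices (4.333,3), (3,3), (5,5), (5,3.4).
By the shoelace formula its area is 1.87.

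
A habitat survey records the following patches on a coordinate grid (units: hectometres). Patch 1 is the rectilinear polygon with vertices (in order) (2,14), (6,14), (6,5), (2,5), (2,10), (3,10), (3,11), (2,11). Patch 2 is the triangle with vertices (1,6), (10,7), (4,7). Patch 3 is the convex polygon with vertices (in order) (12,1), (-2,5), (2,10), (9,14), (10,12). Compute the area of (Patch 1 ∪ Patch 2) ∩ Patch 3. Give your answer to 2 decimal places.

25.29

|Patch 1 ∪ Patch 2| = 36.
|(Patch 1 ∪ Patch 2) ∩ Patch 3| = 25.29.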